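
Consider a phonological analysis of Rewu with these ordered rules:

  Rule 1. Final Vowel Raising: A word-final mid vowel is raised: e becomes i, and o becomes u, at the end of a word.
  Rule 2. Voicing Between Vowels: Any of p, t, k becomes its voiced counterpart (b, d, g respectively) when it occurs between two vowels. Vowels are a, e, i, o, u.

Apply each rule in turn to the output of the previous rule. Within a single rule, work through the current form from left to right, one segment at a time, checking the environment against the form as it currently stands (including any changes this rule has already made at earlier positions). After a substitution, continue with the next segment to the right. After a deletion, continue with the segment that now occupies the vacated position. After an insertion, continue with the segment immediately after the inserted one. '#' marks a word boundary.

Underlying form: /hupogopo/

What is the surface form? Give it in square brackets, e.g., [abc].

[hubogobu]

Rule 1 Final Vowel Raising: [hupogopo] → [hupogopu]
Rule 2 Voicing Between Vowels: [hupogopu] → [hubogobu]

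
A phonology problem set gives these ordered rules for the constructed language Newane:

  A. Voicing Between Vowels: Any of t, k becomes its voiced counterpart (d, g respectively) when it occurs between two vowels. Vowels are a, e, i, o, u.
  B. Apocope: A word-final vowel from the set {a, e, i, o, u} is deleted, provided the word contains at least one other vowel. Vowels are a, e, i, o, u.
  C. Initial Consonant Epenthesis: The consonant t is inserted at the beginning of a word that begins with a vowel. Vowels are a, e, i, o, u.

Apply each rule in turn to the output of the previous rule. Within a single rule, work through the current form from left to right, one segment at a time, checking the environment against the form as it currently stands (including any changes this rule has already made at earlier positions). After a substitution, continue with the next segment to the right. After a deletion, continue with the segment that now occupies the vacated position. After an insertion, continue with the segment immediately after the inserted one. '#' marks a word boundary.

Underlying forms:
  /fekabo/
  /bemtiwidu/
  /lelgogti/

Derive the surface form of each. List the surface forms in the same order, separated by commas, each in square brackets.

/fekabo/:
  A Voicing Between Vowels: [fekabo] → [fegabo]
  B Apocope: [fegabo] → [fegab]
  C Initial Consonant Epenthesis: no change — [fegab]
/bemtiwidu/:
  A Voicing Between Vowels: no change — [bemtiwidu]
  B Apocope: [bemtiwidu] → [bemtiwid]
  C Initial Consonant Epenthesis: no change — [bemtiwid]
/lelgogti/:
  A Voicing Between Vowels: no change — [lelgogti]
  B Apocope: [lelgogti] → [lelgogt]
  C Initial Consonant Epenthesis: no change — [lelgogt]

[fegab], [bemtiwid], [lelgogt]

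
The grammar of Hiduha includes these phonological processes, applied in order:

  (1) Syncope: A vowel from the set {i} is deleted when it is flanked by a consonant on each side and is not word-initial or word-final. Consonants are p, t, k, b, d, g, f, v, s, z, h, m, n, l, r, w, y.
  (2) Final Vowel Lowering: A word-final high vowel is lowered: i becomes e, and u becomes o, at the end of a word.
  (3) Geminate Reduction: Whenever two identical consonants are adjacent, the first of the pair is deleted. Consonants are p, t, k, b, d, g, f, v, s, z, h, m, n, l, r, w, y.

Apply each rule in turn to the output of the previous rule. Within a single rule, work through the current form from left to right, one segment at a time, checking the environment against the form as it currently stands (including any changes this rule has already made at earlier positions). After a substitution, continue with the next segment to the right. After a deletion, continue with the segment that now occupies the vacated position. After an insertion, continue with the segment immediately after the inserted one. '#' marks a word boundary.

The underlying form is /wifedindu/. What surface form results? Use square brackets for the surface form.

(1) Syncope: [wifedindu] → [wfedndu]
(2) Final Vowel Lowering: [wfedndu] → [wfedndo]
(3) Geminate Reduction: no change — [wfedndo]

[wfedndo]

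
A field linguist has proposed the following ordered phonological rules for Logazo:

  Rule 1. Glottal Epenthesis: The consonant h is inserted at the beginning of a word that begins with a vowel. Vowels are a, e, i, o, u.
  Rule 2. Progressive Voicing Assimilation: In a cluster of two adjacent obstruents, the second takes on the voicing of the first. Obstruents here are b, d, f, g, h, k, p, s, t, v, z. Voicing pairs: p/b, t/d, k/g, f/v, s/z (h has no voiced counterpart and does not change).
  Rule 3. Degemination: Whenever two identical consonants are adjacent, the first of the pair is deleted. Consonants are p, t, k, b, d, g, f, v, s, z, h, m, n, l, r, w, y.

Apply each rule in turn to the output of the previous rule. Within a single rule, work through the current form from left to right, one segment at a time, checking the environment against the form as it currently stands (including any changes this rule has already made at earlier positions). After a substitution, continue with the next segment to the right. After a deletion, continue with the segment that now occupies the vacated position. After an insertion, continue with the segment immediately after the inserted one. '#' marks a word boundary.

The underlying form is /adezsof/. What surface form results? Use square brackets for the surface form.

Rule 1 Glottal Epenthesis: [adezsof] → [hadezsof]
Rule 2 Progressive Voicing Assimilation: [hadezsof] → [hadezzof]
Rule 3 Degemination: [hadezzof] → [hadezof]

[hadezof]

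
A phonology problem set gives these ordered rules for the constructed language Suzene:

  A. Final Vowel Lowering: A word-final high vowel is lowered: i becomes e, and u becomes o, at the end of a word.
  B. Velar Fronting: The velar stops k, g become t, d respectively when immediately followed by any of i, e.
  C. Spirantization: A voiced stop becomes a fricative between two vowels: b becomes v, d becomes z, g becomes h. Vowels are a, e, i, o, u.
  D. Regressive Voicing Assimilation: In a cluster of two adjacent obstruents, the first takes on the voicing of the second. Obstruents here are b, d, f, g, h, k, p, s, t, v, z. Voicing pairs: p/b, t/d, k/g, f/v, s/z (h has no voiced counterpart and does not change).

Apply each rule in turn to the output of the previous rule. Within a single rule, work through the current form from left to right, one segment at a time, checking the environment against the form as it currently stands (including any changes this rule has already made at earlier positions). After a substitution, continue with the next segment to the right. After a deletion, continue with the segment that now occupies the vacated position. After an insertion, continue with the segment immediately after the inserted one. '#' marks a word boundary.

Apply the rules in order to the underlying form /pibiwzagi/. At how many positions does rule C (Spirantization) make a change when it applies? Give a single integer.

A Final Vowel Lowering: [pibiwzagi] → [pibiwzage]
B Velar Fronting: [pibiwzage] → [pibiwzade]
C Spirantization: [pibiwzade] → [piviwzaze]
D Regressive Voicing Assimilation: no change — [piviwzaze]
Rule C changed 2 position(s).

2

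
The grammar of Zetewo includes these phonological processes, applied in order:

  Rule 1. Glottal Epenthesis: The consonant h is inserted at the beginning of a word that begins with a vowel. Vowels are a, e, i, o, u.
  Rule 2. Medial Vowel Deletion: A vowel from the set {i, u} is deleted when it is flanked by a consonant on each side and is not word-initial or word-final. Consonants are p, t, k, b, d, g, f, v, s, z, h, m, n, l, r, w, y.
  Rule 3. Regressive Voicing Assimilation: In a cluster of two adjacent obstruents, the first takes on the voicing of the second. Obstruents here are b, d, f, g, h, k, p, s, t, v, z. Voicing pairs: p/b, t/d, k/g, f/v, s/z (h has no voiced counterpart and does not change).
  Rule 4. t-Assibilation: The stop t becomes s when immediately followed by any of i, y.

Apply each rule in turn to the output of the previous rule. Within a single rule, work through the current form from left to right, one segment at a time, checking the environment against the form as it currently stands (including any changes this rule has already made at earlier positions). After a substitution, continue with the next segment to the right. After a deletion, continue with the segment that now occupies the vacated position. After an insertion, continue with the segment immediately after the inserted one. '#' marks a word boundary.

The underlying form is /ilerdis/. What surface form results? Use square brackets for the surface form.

[hlerts]

Rule 1 Glottal Epenthesis: [ilerdis] → [hilerdis]
Rule 2 Medial Vowel Deletion: [hilerdis] → [hlerds]
Rule 3 Regressive Voicing Assimilation: [hlerds] → [hlerts]
Rule 4 t-Assibilation: no change — [hlerts]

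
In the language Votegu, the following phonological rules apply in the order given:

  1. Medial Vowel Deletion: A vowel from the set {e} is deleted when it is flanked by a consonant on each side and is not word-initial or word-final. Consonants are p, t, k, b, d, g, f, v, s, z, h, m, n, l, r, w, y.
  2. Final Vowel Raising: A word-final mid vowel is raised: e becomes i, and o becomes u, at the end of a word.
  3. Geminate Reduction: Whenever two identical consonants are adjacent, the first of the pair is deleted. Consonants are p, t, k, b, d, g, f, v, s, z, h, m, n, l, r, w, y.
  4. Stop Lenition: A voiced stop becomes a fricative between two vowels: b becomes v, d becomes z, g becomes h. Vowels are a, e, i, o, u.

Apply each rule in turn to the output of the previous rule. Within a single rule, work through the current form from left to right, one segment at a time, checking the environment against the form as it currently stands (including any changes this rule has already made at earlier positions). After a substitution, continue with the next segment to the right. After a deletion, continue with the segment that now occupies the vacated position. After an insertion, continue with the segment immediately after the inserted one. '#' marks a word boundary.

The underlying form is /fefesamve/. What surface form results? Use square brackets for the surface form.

1 Medial Vowel Deletion: [fefesamve] → [ffsamve]
2 Final Vowel Raising: [ffsamve] → [ffsamvi]
3 Geminate Reduction: [ffsamvi] → [fsamvi]
4 Stop Lenition: no change — [fsamvi]

[fsamvi]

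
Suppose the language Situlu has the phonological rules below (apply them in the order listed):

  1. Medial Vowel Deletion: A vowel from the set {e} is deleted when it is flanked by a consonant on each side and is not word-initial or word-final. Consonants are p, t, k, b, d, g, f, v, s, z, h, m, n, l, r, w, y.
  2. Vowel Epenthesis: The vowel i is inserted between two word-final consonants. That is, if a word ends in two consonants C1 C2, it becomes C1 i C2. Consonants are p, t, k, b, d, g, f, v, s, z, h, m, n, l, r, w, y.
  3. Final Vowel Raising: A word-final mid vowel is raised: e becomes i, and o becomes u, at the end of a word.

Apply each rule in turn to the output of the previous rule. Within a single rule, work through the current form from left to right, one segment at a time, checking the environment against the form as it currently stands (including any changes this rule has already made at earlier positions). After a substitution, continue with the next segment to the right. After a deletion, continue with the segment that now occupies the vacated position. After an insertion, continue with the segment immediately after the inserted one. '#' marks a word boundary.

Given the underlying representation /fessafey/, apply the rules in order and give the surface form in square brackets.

1 Medial Vowel Deletion: [fessafey] → [fssafy]
2 Vowel Epenthesis: [fssafy] → [fssafiy]
3 Final Vowel Raising: no change — [fssafiy]

[fssafiy]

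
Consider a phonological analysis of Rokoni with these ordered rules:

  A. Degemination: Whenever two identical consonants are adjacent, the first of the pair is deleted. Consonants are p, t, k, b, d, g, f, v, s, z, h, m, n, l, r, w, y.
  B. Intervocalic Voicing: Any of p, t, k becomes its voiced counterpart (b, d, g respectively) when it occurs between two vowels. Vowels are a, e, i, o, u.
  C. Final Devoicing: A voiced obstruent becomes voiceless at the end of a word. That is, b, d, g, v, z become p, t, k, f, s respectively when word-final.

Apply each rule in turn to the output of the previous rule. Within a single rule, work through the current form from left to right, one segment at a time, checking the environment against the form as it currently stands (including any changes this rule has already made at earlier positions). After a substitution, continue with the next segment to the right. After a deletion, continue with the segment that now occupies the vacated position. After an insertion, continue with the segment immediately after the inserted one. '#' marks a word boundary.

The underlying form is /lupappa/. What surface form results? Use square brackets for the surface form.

[lubaba]

A Degemination: [lupappa] → [lupapa]
B Intervocalic Voicing: [lupapa] → [lubaba]
C Final Devoicing: no change — [lubaba]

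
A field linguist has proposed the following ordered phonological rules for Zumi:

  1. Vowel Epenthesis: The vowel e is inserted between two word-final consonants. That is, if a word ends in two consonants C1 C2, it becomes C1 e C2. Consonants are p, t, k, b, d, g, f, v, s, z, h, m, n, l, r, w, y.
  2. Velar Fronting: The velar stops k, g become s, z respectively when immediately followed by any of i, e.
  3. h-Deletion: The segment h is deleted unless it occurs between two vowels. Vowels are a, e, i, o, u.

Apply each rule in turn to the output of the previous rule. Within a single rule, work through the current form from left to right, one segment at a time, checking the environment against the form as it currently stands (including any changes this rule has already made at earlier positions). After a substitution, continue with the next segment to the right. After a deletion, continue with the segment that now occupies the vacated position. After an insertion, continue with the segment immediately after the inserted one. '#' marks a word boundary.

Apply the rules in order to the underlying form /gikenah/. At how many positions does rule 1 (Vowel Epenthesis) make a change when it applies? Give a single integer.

0

1 Vowel Epenthesis: no change — [gikenah]
2 Velar Fronting: [gikenah] → [zisenah]
3 h-Deletion: [zisenah] → [zisena]
Rule 1 changed 0 position(s).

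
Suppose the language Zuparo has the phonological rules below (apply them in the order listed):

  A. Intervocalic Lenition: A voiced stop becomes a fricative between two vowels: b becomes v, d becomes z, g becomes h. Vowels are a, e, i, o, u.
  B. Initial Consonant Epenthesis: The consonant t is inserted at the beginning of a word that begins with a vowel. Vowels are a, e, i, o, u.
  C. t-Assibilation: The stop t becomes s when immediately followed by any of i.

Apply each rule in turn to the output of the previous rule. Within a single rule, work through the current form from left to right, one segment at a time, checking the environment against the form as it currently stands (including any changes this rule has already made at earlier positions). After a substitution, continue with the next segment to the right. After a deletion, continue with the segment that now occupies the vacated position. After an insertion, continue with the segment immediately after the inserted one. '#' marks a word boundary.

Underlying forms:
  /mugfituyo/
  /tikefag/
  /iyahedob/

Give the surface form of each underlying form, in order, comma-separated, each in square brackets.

[mugfituyo], [sikefag], [siyahezob]

/mugfituyo/:
  A Intervocalic Lenition: no change — [mugfituyo]
  B Initial Consonant Epenthesis: no change — [mugfituyo]
  C t-Assibilation: no change — [mugfituyo]
/tikefag/:
  A Intervocalic Lenition: no change — [tikefag]
  B Initial Consonant Epenthesis: no change — [tikefag]
  C t-Assibilation: [tikefag] → [sikefag]
/iyahedob/:
  A Intervocalic Lenition: [iyahedob] → [iyahezob]
  B Initial Consonant Epenthesis: [iyahezob] → [tiyahezob]
  C t-Assibilation: [tiyahezob] → [siyahezob]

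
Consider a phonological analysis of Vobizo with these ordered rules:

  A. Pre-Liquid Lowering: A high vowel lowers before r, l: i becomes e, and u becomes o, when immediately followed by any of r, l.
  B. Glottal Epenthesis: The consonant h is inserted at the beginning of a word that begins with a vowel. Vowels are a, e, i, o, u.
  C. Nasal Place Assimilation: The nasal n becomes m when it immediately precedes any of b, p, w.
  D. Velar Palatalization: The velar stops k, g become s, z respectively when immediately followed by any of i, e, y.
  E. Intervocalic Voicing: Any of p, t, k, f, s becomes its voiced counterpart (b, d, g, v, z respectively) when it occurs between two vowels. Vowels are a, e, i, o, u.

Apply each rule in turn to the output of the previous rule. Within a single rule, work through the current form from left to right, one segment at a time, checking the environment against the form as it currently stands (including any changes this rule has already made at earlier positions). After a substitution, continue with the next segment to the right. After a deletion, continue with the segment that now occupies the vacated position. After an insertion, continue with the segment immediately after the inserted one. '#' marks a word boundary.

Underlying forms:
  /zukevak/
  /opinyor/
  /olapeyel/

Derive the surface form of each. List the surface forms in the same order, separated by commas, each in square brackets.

/zukevak/:
  A Pre-Liquid Lowering: no change — [zukevak]
  B Glottal Epenthesis: no change — [zukevak]
  C Nasal Place Assimilation: no change — [zukevak]
  D Velar Palatalization: [zukevak] → [zusevak]
  E Intervocalic Voicing: [zusevak] → [zuzevak]
/opinyor/:
  A Pre-Liquid Lowering: no change — [opinyor]
  B Glottal Epenthesis: [opinyor] → [hopinyor]
  C Nasal Place Assimilation: no change — [hopinyor]
  D Velar Palatalization: no change — [hopinyor]
  E Intervocalic Voicing: [hopinyor] → [hobinyor]
/olapeyel/:
  A Pre-Liquid Lowering: no change — [olapeyel]
  B Glottal Epenthesis: [olapeyel] → [holapeyel]
  C Nasal Place Assimilation: no change — [holapeyel]
  D Velar Palatalization: no change — [holapeyel]
  E Intervocalic Voicing: [holapeyel] → [holabeyel]

[zuzevak], [hobinyor], [holabeyel]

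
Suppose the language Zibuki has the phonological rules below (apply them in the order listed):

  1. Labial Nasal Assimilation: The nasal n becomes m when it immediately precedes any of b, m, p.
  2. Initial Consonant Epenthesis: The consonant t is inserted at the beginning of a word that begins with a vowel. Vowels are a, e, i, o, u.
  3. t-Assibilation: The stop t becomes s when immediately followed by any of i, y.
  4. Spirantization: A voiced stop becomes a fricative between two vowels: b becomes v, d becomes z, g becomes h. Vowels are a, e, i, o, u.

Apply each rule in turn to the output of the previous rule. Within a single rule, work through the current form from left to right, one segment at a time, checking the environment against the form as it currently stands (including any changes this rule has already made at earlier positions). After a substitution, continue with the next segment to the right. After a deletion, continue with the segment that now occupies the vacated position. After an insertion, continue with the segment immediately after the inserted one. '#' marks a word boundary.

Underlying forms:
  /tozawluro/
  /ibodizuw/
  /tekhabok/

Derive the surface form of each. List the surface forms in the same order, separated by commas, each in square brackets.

[tozawluro], [sivozizuw], [tekhavok]

/tozawluro/:
  1 Labial Nasal Assimilation: no change — [tozawluro]
  2 Initial Consonant Epenthesis: no change — [tozawluro]
  3 t-Assibilation: no change — [tozawluro]
  4 Spirantization: no change — [tozawluro]
/ibodizuw/:
  1 Labial Nasal Assimilation: no change — [ibodizuw]
  2 Initial Consonant Epenthesis: [ibodizuw] → [tibodizuw]
  3 t-Assibilation: [tibodizuw] → [sibodizuw]
  4 Spirantization: [sibodizuw] → [sivozizuw]
/tekhabok/:
  1 Labial Nasal Assimilation: no change — [tekhabok]
  2 Initial Consonant Epenthesis: no change — [tekhabok]
  3 t-Assibilation: no change — [tekhabok]
  4 Spirantization: [tekhabok] → [tekhavok]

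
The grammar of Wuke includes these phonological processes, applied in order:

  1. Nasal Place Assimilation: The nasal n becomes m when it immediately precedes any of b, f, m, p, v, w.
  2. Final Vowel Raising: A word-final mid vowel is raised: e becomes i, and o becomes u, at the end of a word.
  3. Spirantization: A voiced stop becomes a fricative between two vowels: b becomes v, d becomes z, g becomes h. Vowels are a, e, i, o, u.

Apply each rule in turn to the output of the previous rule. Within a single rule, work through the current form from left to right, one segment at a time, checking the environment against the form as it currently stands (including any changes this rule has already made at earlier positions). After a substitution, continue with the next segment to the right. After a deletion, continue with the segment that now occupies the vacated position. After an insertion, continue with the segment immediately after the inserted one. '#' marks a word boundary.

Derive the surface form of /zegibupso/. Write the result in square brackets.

[zehivupsu]

1 Nasal Place Assimilation: no change — [zegibupso]
2 Final Vowel Raising: [zegibupso] → [zegibupsu]
3 Spirantization: [zegibupsu] → [zehivupsu]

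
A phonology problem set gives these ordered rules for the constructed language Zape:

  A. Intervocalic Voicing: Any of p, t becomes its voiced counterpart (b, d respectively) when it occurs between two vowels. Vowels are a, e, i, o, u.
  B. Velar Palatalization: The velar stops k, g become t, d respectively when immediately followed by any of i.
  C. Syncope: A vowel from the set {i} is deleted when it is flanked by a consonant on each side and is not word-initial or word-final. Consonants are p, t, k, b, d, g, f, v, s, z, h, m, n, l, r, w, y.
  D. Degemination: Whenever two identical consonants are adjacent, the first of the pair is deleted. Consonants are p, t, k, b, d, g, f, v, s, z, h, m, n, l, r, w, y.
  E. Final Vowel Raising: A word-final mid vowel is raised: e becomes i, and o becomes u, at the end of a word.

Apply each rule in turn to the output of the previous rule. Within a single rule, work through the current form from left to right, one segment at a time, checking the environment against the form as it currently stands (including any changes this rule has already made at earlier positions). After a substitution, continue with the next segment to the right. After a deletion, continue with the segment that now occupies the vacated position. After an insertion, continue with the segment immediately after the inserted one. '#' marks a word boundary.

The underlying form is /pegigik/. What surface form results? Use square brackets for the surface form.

[pedk]

A Intervocalic Voicing: no change — [pegigik]
B Velar Palatalization: [pegigik] → [pedidik]
C Syncope: [pedidik] → [peddk]
D Degemination: [peddk] → [pedk]
E Final Vowel Raising: no change — [pedk]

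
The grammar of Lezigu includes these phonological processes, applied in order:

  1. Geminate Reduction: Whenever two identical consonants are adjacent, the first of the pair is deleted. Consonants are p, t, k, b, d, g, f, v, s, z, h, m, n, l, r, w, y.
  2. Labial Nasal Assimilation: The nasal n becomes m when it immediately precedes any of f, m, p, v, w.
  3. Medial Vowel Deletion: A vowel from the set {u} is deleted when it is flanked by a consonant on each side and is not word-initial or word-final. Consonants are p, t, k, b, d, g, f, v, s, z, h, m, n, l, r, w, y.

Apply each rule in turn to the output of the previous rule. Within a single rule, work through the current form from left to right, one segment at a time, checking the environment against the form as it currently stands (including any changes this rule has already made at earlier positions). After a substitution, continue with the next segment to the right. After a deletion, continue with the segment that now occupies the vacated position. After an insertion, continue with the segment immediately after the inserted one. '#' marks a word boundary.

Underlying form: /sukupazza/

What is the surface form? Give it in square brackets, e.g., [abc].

1 Geminate Reduction: [sukupazza] → [sukupaza]
2 Labial Nasal Assimilation: no change — [sukupaza]
3 Medial Vowel Deletion: [sukupaza] → [skpaza]

[skpaza]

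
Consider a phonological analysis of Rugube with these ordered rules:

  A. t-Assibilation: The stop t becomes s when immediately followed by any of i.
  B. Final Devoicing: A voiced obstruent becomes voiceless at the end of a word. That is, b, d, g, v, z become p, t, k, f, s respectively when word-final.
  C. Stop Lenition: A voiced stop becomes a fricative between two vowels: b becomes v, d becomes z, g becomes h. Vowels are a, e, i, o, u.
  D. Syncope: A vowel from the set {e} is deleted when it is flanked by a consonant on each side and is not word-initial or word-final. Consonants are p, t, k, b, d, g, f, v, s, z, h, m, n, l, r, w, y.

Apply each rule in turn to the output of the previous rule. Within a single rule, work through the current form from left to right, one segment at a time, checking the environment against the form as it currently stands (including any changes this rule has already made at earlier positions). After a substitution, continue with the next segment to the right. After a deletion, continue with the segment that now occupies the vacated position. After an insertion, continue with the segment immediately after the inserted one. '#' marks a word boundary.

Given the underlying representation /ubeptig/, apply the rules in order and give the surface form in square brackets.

[uvpsik]

A t-Assibilation: [ubeptig] → [ubepsig]
B Final Devoicing: [ubepsig] → [ubepsik]
C Stop Lenition: [ubepsik] → [uvepsik]
D Syncope: [uvepsik] → [uvpsik]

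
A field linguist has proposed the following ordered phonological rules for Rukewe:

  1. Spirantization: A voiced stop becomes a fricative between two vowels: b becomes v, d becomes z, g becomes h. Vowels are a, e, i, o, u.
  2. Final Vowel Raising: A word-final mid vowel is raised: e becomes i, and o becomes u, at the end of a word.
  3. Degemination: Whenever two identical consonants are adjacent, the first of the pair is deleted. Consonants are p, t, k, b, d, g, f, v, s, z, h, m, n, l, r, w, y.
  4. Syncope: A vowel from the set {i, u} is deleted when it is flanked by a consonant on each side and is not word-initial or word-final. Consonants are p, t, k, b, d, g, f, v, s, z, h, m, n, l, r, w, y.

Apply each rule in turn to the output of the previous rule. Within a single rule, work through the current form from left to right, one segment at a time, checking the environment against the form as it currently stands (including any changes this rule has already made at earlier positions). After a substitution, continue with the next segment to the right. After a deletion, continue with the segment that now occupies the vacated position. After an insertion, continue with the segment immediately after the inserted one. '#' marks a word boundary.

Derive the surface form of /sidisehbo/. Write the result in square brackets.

[szsehbu]

1 Spirantization: [sidisehbo] → [sizisehbo]
2 Final Vowel Raising: [sizisehbo] → [sizisehbu]
3 Degemination: no change — [sizisehbu]
4 Syncope: [sizisehbu] → [szsehbu]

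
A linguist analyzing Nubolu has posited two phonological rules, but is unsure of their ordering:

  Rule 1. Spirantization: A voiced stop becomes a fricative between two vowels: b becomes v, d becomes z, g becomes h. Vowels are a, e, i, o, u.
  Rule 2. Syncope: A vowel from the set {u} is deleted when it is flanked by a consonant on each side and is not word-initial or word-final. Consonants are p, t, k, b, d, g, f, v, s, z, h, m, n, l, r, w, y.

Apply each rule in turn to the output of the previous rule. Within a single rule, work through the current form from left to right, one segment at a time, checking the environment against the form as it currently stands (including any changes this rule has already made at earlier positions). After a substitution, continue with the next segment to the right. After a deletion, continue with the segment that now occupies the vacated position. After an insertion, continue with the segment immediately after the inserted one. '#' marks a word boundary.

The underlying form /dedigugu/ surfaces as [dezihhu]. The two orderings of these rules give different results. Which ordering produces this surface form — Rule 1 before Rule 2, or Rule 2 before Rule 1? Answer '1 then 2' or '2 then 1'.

Order 1 then 2:
  1 Spirantization: [dedigugu] → [dezihuhu]
  2 Syncope: [dezihuhu] → [dezihhu]
  result: [dezihhu]
Order 2 then 1:
  2 Syncope: [dedigugu] → [dediggu]
  1 Spirantization: [dediggu] → [deziggu]
  result: [deziggu]

1 then 2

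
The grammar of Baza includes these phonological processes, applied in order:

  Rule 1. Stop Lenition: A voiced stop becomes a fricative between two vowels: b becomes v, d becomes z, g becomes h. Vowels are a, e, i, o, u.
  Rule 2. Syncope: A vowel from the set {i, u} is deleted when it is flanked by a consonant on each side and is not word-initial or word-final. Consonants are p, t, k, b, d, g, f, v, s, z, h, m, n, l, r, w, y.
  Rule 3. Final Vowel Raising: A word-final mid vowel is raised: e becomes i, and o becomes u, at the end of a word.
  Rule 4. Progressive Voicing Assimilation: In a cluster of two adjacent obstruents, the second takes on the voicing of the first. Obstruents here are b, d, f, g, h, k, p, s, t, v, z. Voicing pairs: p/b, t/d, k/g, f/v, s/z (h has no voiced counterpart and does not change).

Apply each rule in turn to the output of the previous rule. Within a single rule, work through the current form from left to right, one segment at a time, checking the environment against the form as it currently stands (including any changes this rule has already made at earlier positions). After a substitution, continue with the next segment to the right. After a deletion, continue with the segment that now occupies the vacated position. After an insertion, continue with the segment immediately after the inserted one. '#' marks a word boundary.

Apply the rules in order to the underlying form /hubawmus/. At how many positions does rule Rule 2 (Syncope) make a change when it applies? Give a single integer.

Rule 1 Stop Lenition: [hubawmus] → [huvawmus]
Rule 2 Syncope: [huvawmus] → [hvawms]
Rule 3 Final Vowel Raising: no change — [hvawms]
Rule 4 Progressive Voicing Assimilation: [hvawms] → [hfawms]
Rule Rule 2 changed 2 position(s).

2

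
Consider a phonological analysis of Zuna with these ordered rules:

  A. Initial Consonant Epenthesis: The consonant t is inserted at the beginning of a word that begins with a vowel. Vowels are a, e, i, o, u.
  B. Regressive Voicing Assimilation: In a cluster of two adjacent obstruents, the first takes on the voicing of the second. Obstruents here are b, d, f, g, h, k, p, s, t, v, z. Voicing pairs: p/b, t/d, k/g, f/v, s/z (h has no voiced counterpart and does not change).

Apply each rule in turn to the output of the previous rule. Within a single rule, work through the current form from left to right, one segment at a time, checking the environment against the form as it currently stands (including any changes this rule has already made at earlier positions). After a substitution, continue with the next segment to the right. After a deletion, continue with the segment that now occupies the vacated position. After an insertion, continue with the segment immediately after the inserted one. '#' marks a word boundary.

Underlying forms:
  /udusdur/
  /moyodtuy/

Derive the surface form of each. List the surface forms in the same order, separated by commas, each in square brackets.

/udusdur/:
  A Initial Consonant Epenthesis: [udusdur] → [tudusdur]
  B Regressive Voicing Assimilation: [tudusdur] → [tuduzdur]
/moyodtuy/:
  A Initial Consonant Epenthesis: no change — [moyodtuy]
  B Regressive Voicing Assimilation: [moyodtuy] → [moyottuy]

[tuduzdur], [moyottuy]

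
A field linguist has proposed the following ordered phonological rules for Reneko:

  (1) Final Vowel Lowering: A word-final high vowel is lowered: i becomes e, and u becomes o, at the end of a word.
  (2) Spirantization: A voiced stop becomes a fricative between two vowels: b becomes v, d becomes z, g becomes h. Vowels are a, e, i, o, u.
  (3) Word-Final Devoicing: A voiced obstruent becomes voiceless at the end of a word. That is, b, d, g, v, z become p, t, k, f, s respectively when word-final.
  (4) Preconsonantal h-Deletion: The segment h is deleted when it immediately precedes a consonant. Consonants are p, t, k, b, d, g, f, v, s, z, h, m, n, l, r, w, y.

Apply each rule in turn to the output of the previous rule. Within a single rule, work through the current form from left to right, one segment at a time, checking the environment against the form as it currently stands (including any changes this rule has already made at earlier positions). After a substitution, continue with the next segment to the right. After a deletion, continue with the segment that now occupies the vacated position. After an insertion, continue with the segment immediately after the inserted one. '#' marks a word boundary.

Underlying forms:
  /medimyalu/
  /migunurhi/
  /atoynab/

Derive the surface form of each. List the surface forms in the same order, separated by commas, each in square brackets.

[mezimyalo], [mihunurhe], [atoynap]

/medimyalu/:
  (1) Final Vowel Lowering: [medimyalu] → [medimyalo]
  (2) Spirantization: [medimyalo] → [mezimyalo]
  (3) Word-Final Devoicing: no change — [mezimyalo]
  (4) Preconsonantal h-Deletion: no change — [mezimyalo]
/migunurhi/:
  (1) Final Vowel Lowering: [migunurhi] → [migunurhe]
  (2) Spirantization: [migunurhe] → [mihunurhe]
  (3) Word-Final Devoicing: no change — [mihunurhe]
  (4) Preconsonantal h-Deletion: no change — [mihunurhe]
/atoynab/:
  (1) Final Vowel Lowering: no change — [atoynab]
  (2) Spirantization: no change — [atoynab]
  (3) Word-Final Devoicing: [atoynab] → [atoynap]
  (4) Preconsonantal h-Deletion: no change — [atoynap]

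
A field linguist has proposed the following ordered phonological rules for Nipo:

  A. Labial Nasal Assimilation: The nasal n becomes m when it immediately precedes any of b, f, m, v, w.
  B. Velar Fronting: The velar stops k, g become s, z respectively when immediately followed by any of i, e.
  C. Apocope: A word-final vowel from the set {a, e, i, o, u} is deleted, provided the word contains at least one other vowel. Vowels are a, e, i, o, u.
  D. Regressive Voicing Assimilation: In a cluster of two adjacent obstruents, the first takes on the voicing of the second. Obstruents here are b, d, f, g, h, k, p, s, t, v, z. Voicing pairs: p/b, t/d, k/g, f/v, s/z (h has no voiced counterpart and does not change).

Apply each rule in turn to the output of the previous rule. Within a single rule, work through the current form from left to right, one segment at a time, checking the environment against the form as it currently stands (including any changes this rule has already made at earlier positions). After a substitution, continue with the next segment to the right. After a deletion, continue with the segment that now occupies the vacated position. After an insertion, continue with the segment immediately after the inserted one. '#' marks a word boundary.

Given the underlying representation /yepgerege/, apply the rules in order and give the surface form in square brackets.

[yebzerez]

A Labial Nasal Assimilation: no change — [yepgerege]
B Velar Fronting: [yepgerege] → [yepzereze]
C Apocope: [yepzereze] → [yepzerez]
D Regressive Voicing Assimilation: [yepzerez] → [yebzerez]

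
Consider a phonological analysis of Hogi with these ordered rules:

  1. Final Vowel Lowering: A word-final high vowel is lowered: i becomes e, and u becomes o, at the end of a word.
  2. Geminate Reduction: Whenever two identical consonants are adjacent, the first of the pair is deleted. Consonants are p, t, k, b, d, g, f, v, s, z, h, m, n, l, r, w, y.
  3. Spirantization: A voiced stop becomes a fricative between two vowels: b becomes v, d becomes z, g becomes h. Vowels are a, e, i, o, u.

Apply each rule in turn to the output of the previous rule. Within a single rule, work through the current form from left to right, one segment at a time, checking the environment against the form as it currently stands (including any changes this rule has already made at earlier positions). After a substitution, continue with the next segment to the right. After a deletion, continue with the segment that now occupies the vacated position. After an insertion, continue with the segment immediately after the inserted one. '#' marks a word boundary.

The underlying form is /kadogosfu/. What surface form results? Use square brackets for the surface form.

1 Final Vowel Lowering: [kadogosfu] → [kadogosfo]
2 Geminate Reduction: no change — [kadogosfo]
3 Spirantization: [kadogosfo] → [kazohosfo]

[kazohosfo]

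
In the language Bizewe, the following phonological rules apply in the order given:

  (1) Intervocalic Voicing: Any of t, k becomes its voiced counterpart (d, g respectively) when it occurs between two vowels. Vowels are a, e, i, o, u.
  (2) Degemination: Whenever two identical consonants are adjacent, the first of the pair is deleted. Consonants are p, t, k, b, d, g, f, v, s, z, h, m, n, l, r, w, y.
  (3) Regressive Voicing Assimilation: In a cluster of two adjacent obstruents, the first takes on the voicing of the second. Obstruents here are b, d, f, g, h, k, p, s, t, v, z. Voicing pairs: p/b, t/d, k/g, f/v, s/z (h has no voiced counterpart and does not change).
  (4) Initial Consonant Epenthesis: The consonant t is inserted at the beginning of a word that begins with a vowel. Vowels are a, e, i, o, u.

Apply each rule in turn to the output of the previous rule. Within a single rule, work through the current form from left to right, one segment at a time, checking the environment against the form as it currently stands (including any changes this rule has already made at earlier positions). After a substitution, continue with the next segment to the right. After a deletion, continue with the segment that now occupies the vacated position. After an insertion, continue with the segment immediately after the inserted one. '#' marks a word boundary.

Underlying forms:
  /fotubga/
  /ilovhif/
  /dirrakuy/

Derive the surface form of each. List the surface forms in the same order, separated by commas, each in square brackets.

/fotubga/:
  (1) Intervocalic Voicing: [fotubga] → [fodubga]
  (2) Degemination: no change — [fodubga]
  (3) Regressive Voicing Assimilation: no change — [fodubga]
  (4) Initial Consonant Epenthesis: no change — [fodubga]
/ilovhif/:
  (1) Intervocalic Voicing: no change — [ilovhif]
  (2) Degemination: no change — [ilovhif]
  (3) Regressive Voicing Assimilation: [ilovhif] → [ilofhif]
  (4) Initial Consonant Epenthesis: [ilofhif] → [tilofhif]
/dirrakuy/:
  (1) Intervocalic Voicing: [dirrakuy] → [dirraguy]
  (2) Degemination: [dirraguy] → [diraguy]
  (3) Regressive Voicing Assimilation: no change — [diraguy]
  (4) Initial Consonant Epenthesis: no change — [diraguy]

[fodubga], [tilofhif], [diraguy]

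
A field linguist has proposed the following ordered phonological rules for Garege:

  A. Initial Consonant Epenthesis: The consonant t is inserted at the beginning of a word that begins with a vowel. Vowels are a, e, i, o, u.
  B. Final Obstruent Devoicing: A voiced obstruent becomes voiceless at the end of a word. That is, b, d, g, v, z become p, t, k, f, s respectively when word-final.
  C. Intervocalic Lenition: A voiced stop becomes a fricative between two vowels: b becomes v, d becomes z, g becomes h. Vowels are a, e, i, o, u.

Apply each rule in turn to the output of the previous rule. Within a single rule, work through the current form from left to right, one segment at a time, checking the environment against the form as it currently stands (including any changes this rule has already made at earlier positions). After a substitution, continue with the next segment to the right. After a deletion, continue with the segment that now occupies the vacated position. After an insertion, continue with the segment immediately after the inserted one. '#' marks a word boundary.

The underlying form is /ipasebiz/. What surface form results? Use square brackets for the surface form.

[tipasevis]

A Initial Consonant Epenthesis: [ipasebiz] → [tipasebiz]
B Final Obstruent Devoicing: [tipasebiz] → [tipasebis]
C Intervocalic Lenition: [tipasebis] → [tipasevis]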